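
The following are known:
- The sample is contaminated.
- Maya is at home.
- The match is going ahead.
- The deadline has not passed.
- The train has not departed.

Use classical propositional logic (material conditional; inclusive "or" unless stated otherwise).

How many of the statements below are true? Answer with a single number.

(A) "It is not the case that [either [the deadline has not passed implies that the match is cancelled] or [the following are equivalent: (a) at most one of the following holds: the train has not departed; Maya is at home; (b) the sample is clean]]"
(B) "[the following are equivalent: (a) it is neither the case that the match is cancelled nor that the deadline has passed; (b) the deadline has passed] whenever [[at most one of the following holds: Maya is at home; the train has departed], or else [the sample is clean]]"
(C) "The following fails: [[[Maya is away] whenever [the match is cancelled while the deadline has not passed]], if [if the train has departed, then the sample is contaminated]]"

0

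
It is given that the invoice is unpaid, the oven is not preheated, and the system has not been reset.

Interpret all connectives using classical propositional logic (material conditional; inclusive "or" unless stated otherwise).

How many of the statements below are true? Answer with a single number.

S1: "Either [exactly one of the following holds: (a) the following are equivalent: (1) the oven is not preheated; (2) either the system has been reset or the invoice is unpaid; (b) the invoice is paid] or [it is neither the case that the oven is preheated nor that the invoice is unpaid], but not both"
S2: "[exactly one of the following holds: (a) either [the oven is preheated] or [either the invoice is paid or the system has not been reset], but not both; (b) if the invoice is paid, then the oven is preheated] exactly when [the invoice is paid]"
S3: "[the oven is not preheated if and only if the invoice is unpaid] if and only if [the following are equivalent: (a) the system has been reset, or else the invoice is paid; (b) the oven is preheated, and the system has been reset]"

Let Q = "the oven is preheated" (F), R = "the system has been reset" (F), P = "the invoice is paid" (F).

S1: Formalization: ((¬Q ↔ (R ∨ ¬P)) ⊕ P) ⊕ (Q ↓ ¬P)

¬Q = ¬F = T
¬P = ¬F = T
R ∨ ¬P = F ∨ T = T
¬Q ↔ (R ∨ ¬P) = T ↔ T = T
(¬Q ↔ (R ∨ ¬P)) ⊕ P = T ⊕ F = T
¬P = ¬F = T
Q ↓ ¬P = F ↓ T = F
((¬Q ↔ (R ∨ ¬P)) ⊕ P) ⊕ (Q ↓ ¬P) = T ⊕ F = T
Thus S1 is true.

S2: This is ((Q ⊕ (P ∨ ¬R)) ⊕ (P → Q)) ↔ P.

¬R = ¬F = T
P ∨ ¬R = F ∨ T = T
Q ⊕ (P ∨ ¬R) = F ⊕ T = T
P → Q = F → F = T
(Q ⊕ (P ∨ ¬R)) ⊕ (P → Q) = T ⊕ T = F
((Q ⊕ (P ∨ ¬R)) ⊕ (P → Q)) ↔ P = F ↔ F = T
Hence S2 is true.

S3: In symbols: (¬Q ↔ ¬P) ↔ ((R ∨ P) ↔ (Q ∧ R))

¬Q = ¬F = T
¬P = ¬F = T
¬Q ↔ ¬P = T ↔ T = T
R ∨ P = F ∨ F = F
Q ∧ R = F ∧ F = F
(R ∨ P) ↔ (Q ∧ R) = F ↔ F = T
(¬Q ↔ ¬P) ↔ ((R ∨ P) ↔ (Q ∧ R)) = T ↔ T = T
So S3 is true.

True statements: 3 (S1, S2, S3).

3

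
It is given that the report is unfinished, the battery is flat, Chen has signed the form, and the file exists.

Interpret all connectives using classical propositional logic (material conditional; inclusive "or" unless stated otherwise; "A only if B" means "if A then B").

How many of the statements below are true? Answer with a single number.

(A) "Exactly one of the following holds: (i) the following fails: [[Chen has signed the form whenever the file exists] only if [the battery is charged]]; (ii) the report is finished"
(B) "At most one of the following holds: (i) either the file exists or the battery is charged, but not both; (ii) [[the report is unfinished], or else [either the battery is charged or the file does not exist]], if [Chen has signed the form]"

Let M = "the file exists" (T), Q = "Chen has signed the form" (T), G = "the battery is charged" (F), L = "the report is finished" (F).

(A): Formalization: ¬((M → Q) → G) ⊕ L

M → Q = T → T = T
(M → Q) → G = T → F = F
¬((M → Q) → G) = ¬F = T
¬((M → Q) → G) ⊕ L = T ⊕ F = T
So (A) is true.

(B): Parsed as (M ⊕ G) ↑ (Q → (¬L ∨ (G ∨ ¬M)))

M ⊕ G = T ⊕ F = T
¬L = ¬F = T
¬M = ¬T = F
G ∨ ¬M = F ∨ F = F
¬L ∨ (G ∨ ¬M) = T ∨ F = T
Q → (¬L ∨ (G ∨ ¬M)) = T → T = T
(M ⊕ G) ↑ (Q → (¬L ∨ (G ∨ ¬M))) = T ↑ T = F
Hence (B) is false.

1 of the 2 statements is true.

1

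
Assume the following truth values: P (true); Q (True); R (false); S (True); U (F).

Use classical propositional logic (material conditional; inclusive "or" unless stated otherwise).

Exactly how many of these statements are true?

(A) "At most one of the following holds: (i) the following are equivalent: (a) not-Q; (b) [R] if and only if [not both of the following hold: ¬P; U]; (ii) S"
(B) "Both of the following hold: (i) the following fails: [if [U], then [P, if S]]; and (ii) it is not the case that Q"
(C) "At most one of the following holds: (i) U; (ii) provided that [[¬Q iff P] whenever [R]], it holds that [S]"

(A): Formalization: (~Q <-> (R <-> (~P nand U))) nand S

~Q = ~T = F
~P = ~T = F
~P nand U = F nand F = T
R <-> (~P nand U) = F <-> T = F
~Q <-> (R <-> (~P nand U)) = F <-> F = T
(~Q <-> (R <-> (~P nand U))) nand S = T nand T = F
Thus (A) is false.

(B): Formalization: ~(U -> (S -> P)) & ~Q

S -> P = T -> T = T
U -> (S -> P) = F -> T = T
~(U -> (S -> P)) = ~T = F
~Q = ~T = F
~(U -> (S -> P)) & ~Q = F & F = F
So (B) is false.

(C): Formalization: U nand ((R -> (~Q <-> P)) -> S)

~Q = ~T = F
~Q <-> P = F <-> T = F
R -> (~Q <-> P) = F -> F = T
(R -> (~Q <-> P)) -> S = T -> T = T
U nand ((R -> (~Q <-> P)) -> S) = F nand T = T
So (C) is true.

1 of the 3 statements is true ((C)).

1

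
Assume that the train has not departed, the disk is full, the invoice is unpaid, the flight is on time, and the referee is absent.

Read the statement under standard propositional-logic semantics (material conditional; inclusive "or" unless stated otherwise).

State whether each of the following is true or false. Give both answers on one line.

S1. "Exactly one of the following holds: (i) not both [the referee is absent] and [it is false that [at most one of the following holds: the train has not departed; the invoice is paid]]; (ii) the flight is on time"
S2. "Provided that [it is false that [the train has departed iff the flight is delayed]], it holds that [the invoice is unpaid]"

Let K = "the referee is present" (F), M = "the train has departed" (F), R = "the invoice is paid" (F), V = "the flight is delayed" (F).

S1: In symbols: (~K nand ~(~M nand R)) xor ~V

~K = ~F = T
~M = ~F = T
~M nand R = T nand F = T
~(~M nand R) = ~T = F
~K nand ~(~M nand R) = T nand F = T
~V = ~F = T
(~K nand ~(~M nand R)) xor ~V = T xor T = F
Thus S1 is false.

S2: In symbols: ~(M <-> V) -> ~R

M <-> V = F <-> F = T
~(M <-> V) = ~T = F
~R = ~F = T
~(M <-> V) -> ~R = F -> T = T
So S2 is true.

S1 false / S2 true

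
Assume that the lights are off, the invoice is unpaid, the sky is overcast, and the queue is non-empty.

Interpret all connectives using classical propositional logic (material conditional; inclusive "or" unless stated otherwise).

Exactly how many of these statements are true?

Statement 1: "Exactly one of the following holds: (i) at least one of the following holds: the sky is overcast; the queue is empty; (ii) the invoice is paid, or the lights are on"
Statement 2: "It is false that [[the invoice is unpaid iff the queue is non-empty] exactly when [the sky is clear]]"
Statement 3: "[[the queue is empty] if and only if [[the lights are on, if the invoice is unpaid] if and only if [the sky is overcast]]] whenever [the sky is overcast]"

Let R = "the sky is overcast" (True), S = "the queue is empty" (False), Q = "the invoice is paid" (False), P = "the lights are on" (False).

Statement 1: Formalization: (R or S) xor (Q or P)

R or S = True or False = True
Q or P = False or False = False
(R or S) xor (Q or P) = True xor False = True
Thus Statement 1 is true.

Statement 2: This is not ((not Q iff not S) iff not R).

not Q = not False = True
not S = not False = True
not Q iff not S = True iff True = True
not R = not True = False
(not Q iff not S) iff not R = True iff False = False
not ((not Q iff not S) iff not R) = not False = True
So Statement 2 is true.

Statement 3: This is R -> (S iff ((not Q -> P) iff R)).

not Q = not False = True
not Q -> P = True -> False = False
(not Q -> P) iff R = False iff True = False
S iff ((not Q -> P) iff R) = False iff False = True
R -> (S iff ((not Q -> P) iff R)) = True -> True = True
Hence Statement 3 is true.

3 of the 3 statements are true (Statement 1, Statement 2, Statement 3).

3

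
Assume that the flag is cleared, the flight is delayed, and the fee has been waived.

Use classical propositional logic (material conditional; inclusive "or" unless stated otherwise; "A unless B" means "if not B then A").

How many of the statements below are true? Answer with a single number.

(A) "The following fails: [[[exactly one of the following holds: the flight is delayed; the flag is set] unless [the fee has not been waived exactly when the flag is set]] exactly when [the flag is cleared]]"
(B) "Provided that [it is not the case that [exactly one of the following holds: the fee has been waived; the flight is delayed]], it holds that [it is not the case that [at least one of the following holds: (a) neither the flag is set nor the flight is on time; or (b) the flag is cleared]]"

0

Let G = "the flight is delayed" (True), L = "the flag is set" (False), R = "the fee has been waived" (True).

(A): Formalization: not (((G xor L) or (not R iff L)) iff not L)

G xor L = True xor False = True
not R = not True = False
not R iff L = False iff False = True
(G xor L) or (not R iff L) = True or True = True
not L = not False = True
((G xor L) or (not R iff L)) iff not L = True iff True = True
not (((G xor L) or (not R iff L)) iff not L) = not True = False
So (A) is false.

(B): In symbols: not (R xor G) -> not ((L nor not G) or not L)

R xor G = True xor True = False
not (R xor G) = not False = True
not G = not True = False
L nor not G = False nor False = True
not L = not False = True
(L nor not G) or not L = True or True = True
not ((L nor not G) or not L) = not True = False
not (R xor G) -> not ((L nor not G) or not L) = True -> False = False
So (B) is false.

0 of the 2 statements are true (none).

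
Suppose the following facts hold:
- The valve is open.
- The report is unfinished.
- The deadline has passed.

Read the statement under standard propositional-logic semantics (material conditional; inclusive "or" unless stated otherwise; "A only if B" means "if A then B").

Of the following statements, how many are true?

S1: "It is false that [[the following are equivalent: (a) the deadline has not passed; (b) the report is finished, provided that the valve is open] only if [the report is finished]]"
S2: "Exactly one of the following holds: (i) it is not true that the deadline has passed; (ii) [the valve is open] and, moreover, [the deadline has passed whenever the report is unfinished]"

2

Let R = "the deadline has passed" (T), P = "the valve is open" (T), Q = "the report is finished" (F).

S1: In symbols: ~((~R <-> (P -> Q)) -> Q)

~R = ~T = F
P -> Q = T -> F = F
~R <-> (P -> Q) = F <-> F = T
(~R <-> (P -> Q)) -> Q = T -> F = F
~((~R <-> (P -> Q)) -> Q) = ~F = T
So S1 is true.

S2: This is ~R xor (P & (~Q -> R)).

~R = ~T = F
~Q = ~F = T
~Q -> R = T -> T = T
P & (~Q -> R) = T & T = T
~R xor (P & (~Q -> R)) = F xor T = T
So S2 is true.

2 of the 2 statements are true.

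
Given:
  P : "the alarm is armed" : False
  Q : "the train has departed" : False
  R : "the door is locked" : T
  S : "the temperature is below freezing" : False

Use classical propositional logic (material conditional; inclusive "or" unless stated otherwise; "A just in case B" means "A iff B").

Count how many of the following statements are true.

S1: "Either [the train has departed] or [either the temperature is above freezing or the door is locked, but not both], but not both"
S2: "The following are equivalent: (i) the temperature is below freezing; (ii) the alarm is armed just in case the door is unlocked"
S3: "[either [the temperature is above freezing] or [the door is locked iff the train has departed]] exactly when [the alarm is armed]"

0

S1: This is Q xor (not S xor R).

not S = not False = True
not S xor R = True xor True = False
Q xor (not S xor R) = False xor False = False
So S1 is false.

S2: In symbols: S iff (P iff not R)

not R = not True = False
P iff not R = False iff False = True
S iff (P iff not R) = False iff True = False
Thus S2 is false.

S3: Formalization: (not S or (R iff Q)) iff P

not S = not False = True
R iff Q = True iff False = False
not S or (R iff Q) = True or False = True
(not S or (R iff Q)) iff P = True iff False = False
Thus S3 is false.

True statements: 0 (none).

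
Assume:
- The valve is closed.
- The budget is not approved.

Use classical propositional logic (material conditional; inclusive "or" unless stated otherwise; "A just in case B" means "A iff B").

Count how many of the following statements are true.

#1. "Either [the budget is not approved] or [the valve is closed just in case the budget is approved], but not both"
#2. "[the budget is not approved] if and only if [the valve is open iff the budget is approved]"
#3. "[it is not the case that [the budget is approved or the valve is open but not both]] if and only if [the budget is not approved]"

Let Q = "the budget is approved" (F), P = "the valve is open" (F).

#1: In symbols: ¬Q ⊕ (¬P ↔ Q)

¬Q = ¬F = T
¬P = ¬F = T
¬P ↔ Q = T ↔ F = F
¬Q ⊕ (¬P ↔ Q) = T ⊕ F = T
Thus #1 is true.

#2: This is ¬Q ↔ (P ↔ Q).

¬Q = ¬F = T
P ↔ Q = F ↔ F = T
¬Q ↔ (P ↔ Q) = T ↔ T = T
Hence #2 is true.

#3: This is ¬(Q ⊕ P) ↔ ¬Q.

Q ⊕ P = F ⊕ F = F
¬(Q ⊕ P) = ¬F = T
¬Q = ¬F = T
¬(Q ⊕ P) ↔ ¬Q = T ↔ T = T
Hence #3 is true.

True statements: 3 (#1, #2, #3).

3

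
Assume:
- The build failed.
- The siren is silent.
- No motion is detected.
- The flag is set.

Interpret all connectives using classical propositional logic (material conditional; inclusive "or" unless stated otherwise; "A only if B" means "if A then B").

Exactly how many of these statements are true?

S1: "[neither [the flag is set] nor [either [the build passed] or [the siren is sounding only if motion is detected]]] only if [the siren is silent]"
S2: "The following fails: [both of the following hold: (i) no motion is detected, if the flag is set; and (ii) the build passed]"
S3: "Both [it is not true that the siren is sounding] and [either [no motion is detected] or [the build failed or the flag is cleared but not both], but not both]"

Let S = "the flag is set" (T), P = "the build passed" (F), Q = "the siren is sounding" (F), R = "motion is detected" (F).

S1: Parsed as (S nor (P | (Q -> R))) -> ~Q

Q -> R = F -> F = T
P | (Q -> R) = F | T = T
S nor (P | (Q -> R)) = T nor T = F
~Q = ~F = T
(S nor (P | (Q -> R))) -> ~Q = F -> T = T
Hence S1 is true.

S2: Parsed as ~((S -> ~R) & P)

~R = ~F = T
S -> ~R = T -> T = T
(S -> ~R) & P = T & F = F
~((S -> ~R) & P) = ~F = T
So S2 is true.

S3: This is ~Q & (~R xor (~P xor ~S)).

~Q = ~F = T
~R = ~F = T
~P = ~F = T
~S = ~T = F
~P xor ~S = T xor F = T
~R xor (~P xor ~S) = T xor T = F
~Q & (~R xor (~P xor ~S)) = T & F = F
Thus S3 is false.

True statements: 2.

2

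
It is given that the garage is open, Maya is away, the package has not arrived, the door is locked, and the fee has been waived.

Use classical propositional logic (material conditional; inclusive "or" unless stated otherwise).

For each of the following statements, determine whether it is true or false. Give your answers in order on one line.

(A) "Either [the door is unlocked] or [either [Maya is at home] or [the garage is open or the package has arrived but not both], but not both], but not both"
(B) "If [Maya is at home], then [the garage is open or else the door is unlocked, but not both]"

Let L = "the door is locked" (T), U = "Maya is at home" (F), H = "the garage is closed" (F), K = "the package has arrived" (F).

(A): Parsed as ~L xor (U xor (~H xor K))

~L = ~T = F
~H = ~F = T
~H xor K = T xor F = T
U xor (~H xor K) = F xor T = T
~L xor (U xor (~H xor K)) = F xor T = T
Hence (A) is true.

(B): Formalization: U -> (~H xor ~L)

~H = ~F = T
~L = ~T = F
~H xor ~L = T xor F = T
U -> (~H xor ~L) = F -> T = T
Thus (B) is true.

(A) true / (B) true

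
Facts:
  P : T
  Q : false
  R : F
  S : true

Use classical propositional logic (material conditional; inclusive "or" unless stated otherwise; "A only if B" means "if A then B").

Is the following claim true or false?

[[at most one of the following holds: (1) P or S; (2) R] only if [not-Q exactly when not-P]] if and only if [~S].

Values: P=T, S=T, R=F, Q=F.
In symbols: (((P | S) nand R) -> (~Q <-> ~P)) <-> ~S

P | S = T | T = T
(P | S) nand R = T nand F = T
~Q = ~F = T
~P = ~T = F
~Q <-> ~P = T <-> F = F
((P | S) nand R) -> (~Q <-> ~P) = T -> F = F
~S = ~T = F
(((P | S) nand R) -> (~Q <-> ~P)) <-> ~S = F <-> F = T

true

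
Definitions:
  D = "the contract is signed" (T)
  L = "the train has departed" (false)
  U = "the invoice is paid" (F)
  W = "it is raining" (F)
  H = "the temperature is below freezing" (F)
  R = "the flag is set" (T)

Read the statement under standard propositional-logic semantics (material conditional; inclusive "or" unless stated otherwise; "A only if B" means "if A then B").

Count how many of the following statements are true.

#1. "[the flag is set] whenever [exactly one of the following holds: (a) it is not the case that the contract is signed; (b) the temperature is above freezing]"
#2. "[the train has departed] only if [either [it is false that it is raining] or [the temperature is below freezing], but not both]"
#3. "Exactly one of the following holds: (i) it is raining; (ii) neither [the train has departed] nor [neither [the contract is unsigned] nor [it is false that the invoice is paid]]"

3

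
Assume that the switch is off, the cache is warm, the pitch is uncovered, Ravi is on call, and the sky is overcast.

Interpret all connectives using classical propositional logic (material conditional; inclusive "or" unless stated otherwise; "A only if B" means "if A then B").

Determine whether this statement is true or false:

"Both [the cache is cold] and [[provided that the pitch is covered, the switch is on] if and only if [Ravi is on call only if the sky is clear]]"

The statement is false.

Let Q = "the cache is warm" (T), R = "the pitch is covered" (F), P = "the switch is on" (F), S = "Ravi is on call" (T), U = "the sky is overcast" (T).
This is ~Q & ((R -> P) <-> (S -> ~U)).

~Q = ~T = F
R -> P = F -> F = T
~U = ~T = F
S -> ~U = T -> F = F
(R -> P) <-> (S -> ~U) = T <-> F = F
~Q & ((R -> P) <-> (S -> ~U)) = F & F = F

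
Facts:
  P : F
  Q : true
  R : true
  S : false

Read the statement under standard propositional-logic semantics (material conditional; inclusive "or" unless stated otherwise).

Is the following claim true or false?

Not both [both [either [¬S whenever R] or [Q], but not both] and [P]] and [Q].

True.

Formalization: (((R -> ~S) xor Q) & P) nand Q

~S = ~F = T
R -> ~S = T -> T = T
(R -> ~S) xor Q = T xor T = F
((R -> ~S) xor Q) & P = F & F = F
(((R -> ~S) xor Q) & P) nand Q = F nand T = T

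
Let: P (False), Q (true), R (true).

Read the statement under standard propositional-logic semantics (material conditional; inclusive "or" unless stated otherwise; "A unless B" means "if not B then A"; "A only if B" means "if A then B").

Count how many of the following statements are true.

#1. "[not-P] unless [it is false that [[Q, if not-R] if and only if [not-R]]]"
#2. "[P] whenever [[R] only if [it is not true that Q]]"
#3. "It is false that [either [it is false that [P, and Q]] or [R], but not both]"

#1: This is ~P | ~((~R -> Q) <-> ~R).

~P = ~F = T
~R = ~T = F
~R -> Q = F -> T = T
~R = ~T = F
(~R -> Q) <-> ~R = T <-> F = F
~((~R -> Q) <-> ~R) = ~F = T
~P | ~((~R -> Q) <-> ~R) = T | T = T
Hence #1 is true.

#2: In symbols: (R -> ~Q) -> P

~Q = ~T = F
R -> ~Q = T -> F = F
(R -> ~Q) -> P = F -> F = T
So #2 is true.

#3: Formalization: ~(~(P & Q) xor R)

P & Q = F & T = F
~(P & Q) = ~F = T
~(P & Q) xor R = T xor T = F
~(~(P & Q) xor R) = ~F = T
Thus #3 is true.

True statements: 3 (#1, #2, #3).

3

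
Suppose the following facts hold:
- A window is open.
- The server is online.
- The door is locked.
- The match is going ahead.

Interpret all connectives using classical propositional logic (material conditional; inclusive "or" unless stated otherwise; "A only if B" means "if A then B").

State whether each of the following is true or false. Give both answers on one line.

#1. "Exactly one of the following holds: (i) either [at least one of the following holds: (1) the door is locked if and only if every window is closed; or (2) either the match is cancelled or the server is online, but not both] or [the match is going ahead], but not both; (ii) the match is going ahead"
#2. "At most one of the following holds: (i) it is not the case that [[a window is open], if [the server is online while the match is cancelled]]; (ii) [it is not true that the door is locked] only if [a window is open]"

Let R = "the door is locked" (True), P = "a window is open" (True), S = "the match is cancelled" (False), Q = "the server is online" (True).

#1: Formalization: (((R iff not P) or (S xor Q)) xor not S) xor not S

not P = not True = False
R iff not P = True iff False = False
S xor Q = False xor True = True
(R iff not P) or (S xor Q) = False or True = True
not S = not False = True
((R iff not P) or (S xor Q)) xor not S = True xor True = False
not S = not False = True
(((R iff not P) or (S xor Q)) xor not S) xor not S = False xor True = True
Thus #1 is true.

#2: In symbols: not ((Q and S) -> P) nand (not R -> P)

Q and S = True and False = False
(Q and S) -> P = False -> True = True
not ((Q and S) -> P) = not True = False
not R = not True = False
not R -> P = False -> True = True
not ((Q and S) -> P) nand (not R -> P) = False nand True = True
So #2 is true.

#1 True; #2 True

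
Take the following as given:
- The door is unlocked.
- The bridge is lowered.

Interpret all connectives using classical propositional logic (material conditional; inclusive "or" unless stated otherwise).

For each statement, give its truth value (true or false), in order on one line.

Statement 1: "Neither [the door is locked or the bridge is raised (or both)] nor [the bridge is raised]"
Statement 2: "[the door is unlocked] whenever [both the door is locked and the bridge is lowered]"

Statement 1 true, Statement 2 true

Let P = "the door is locked" (F), Q = "the bridge is raised" (F).

Statement 1: Parsed as (P ∨ Q) ↓ Q

P ∨ Q = F ∨ F = F
(P ∨ Q) ↓ Q = F ↓ F = T
Hence Statement 1 is true.

Statement 2: In symbols: (P ∧ ¬Q) → ¬P

¬Q = ¬F = T
P ∧ ¬Q = F ∧ T = F
¬P = ¬F = T
(P ∧ ¬Q) → ¬P = F → T = T
Thus Statement 2 is true.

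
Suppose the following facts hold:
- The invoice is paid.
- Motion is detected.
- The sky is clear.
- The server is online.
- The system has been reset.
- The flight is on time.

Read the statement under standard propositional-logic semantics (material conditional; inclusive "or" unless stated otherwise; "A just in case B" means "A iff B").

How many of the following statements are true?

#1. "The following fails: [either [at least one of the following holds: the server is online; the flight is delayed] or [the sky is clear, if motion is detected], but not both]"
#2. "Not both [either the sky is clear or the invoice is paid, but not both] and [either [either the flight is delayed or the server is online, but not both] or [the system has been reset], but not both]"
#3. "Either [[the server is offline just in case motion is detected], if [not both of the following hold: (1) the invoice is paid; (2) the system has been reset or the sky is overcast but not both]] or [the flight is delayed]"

3

Let U = "the server is online" (True), G = "the flight is delayed" (False), K = "motion is detected" (True), H = "the sky is overcast" (False), D = "the invoice is paid" (True), R = "the system has been reset" (True).

#1: Formalization: not ((U or G) xor (K -> not H))

U or G = True or False = True
not H = not False = True
K -> not H = True -> True = True
(U or G) xor (K -> not H) = True xor True = False
not ((U or G) xor (K -> not H)) = not False = True
Thus #1 is true.

#2: In symbols: (not H xor D) nand ((G xor U) xor R)

not H = not False = True
not H xor D = True xor True = False
G xor U = False xor True = True
(G xor U) xor R = True xor True = False
(not H xor D) nand ((G xor U) xor R) = False nand False = True
Thus #2 is true.

#3: This is ((D nand (R xor H)) -> (not U iff K)) or G.

R xor H = True xor False = True
D nand (R xor H) = True nand True = False
not U = not True = False
not U iff K = False iff True = False
(D nand (R xor H)) -> (not U iff K) = False -> False = True
((D nand (R xor H)) -> (not U iff K)) or G = True or False = True
Hence #3 is true.

True statements: 3 (#1, #2, #3).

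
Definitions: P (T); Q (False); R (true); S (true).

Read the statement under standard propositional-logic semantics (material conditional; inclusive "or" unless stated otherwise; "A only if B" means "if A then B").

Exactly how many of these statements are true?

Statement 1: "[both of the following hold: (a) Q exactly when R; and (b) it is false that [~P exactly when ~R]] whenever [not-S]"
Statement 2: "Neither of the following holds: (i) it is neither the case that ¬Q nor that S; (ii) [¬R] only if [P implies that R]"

1

Statement 1: Parsed as ¬S → ((Q ↔ R) ∧ ¬(¬P ↔ ¬R))

¬S = ¬T = F
Q ↔ R = F ↔ T = F
¬P = ¬T = F
¬R = ¬T = F
¬P ↔ ¬R = F ↔ F = T
¬(¬P ↔ ¬R) = ¬T = F
(Q ↔ R) ∧ ¬(¬P ↔ ¬R) = F ∧ F = F
¬S → ((Q ↔ R) ∧ ¬(¬P ↔ ¬R)) = F → F = T
So Statement 1 is true.

Statement 2: Parsed as (¬Q ↓ S) ↓ (¬R → (P → R))

¬Q = ¬F = T
¬Q ↓ S = T ↓ T = F
¬R = ¬T = F
P → R = T → T = T
¬R → (P → R) = F → T = T
(¬Q ↓ S) ↓ (¬R → (P → R)) = F ↓ T = F
Hence Statement 2 is false.

Count: 1.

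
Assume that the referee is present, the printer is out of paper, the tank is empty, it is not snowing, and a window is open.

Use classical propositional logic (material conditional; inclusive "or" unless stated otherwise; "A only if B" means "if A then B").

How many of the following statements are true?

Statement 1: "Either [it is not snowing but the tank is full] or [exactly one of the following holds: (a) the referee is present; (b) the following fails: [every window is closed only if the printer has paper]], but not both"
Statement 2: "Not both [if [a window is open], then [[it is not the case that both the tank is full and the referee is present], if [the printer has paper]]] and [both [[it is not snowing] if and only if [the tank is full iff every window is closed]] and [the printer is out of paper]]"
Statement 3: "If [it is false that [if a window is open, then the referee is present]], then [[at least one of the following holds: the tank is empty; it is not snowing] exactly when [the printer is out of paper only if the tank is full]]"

Let D = "it is snowing" (F), M = "the tank is full" (F), L = "the referee is present" (T), H = "a window is open" (T), G = "the printer has paper" (F).

Statement 1: Formalization: (¬D ∧ M) ⊕ (L ⊕ ¬(¬H → G))

¬D = ¬F = T
¬D ∧ M = T ∧ F = F
¬H = ¬T = F
¬H → G = F → F = T
¬(¬H → G) = ¬T = F
L ⊕ ¬(¬H → G) = T ⊕ F = T
(¬D ∧ M) ⊕ (L ⊕ ¬(¬H → G)) = F ⊕ T = T
Thus Statement 1 is true.

Statement 2: Formalization: (H → (G → (M ↑ L))) ↑ ((¬D ↔ (M ↔ ¬H)) ∧ ¬G)

M ↑ L = F ↑ T = T
G → (M ↑ L) = F → T = T
H → (G → (M ↑ L)) = T → T = T
¬D = ¬F = T
¬H = ¬T = F
M ↔ ¬H = F ↔ F = T
¬D ↔ (M ↔ ¬H) = T ↔ T = T
¬G = ¬F = T
(¬D ↔ (M ↔ ¬H)) ∧ ¬G = T ∧ T = T
(H → (G → (M ↑ L))) ↑ ((¬D ↔ (M ↔ ¬H)) ∧ ¬G) = T ↑ T = F
Thus Statement 2 is false.

Statement 3: Formalization: ¬(H → L) → ((¬M ∨ ¬D) ↔ (¬G → M))

H → L = T → T = T
¬(H → L) = ¬T = F
¬M = ¬F = T
¬D = ¬F = T
¬M ∨ ¬D = T ∨ T = T
¬G = ¬F = T
¬G → M = T → F = F
(¬M ∨ ¬D) ↔ (¬G → M) = T ↔ F = F
¬(H → L) → ((¬M ∨ ¬D) ↔ (¬G → M)) = F → F = T
Hence Statement 3 is true.

True statements: 2 (Statement 1, Statement 3).

2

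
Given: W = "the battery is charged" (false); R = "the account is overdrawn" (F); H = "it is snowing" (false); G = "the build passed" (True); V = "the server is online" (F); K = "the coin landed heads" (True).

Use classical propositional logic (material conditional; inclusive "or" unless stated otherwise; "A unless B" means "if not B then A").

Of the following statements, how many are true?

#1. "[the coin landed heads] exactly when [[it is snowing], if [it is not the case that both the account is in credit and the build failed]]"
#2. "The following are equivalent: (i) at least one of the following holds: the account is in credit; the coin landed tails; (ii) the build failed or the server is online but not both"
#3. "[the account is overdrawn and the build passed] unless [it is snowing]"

0

#1: This is K <-> ((~R nand ~G) -> H).

~R = ~F = T
~G = ~T = F
~R nand ~G = T nand F = T
(~R nand ~G) -> H = T -> F = F
K <-> ((~R nand ~G) -> H) = T <-> F = F
Thus #1 is false.

#2: Formalization: (~R | ~K) <-> (~G xor V)

~R = ~F = T
~K = ~T = F
~R | ~K = T | F = T
~G = ~T = F
~G xor V = F xor F = F
(~R | ~K) <-> (~G xor V) = T <-> F = F
Hence #2 is false.

#3: In symbols: (R & G) | H

R & G = F & T = F
(R & G) | H = F | F = F
So #3 is false.

0 of the 3 statements are true (none).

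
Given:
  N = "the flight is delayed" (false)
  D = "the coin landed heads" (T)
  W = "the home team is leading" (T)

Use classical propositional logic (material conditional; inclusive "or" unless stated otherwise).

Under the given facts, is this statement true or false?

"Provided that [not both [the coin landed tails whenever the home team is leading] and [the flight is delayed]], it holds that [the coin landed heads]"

True.

Formalization: ((W -> not D) nand N) -> D

not D = not True = False
W -> not D = True -> False = False
(W -> not D) nand N = False nand False = True
((W -> not D) nand N) -> D = True -> True = True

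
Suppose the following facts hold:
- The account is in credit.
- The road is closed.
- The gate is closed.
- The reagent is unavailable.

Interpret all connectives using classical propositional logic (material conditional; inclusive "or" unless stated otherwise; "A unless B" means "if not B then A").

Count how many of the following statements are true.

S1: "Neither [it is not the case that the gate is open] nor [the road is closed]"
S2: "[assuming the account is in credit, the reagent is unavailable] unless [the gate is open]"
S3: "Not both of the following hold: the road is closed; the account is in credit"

Let R = "the gate is open" (False), Q = "the road is closed" (True), P = "the account is overdrawn" (False), S = "the reagent is available" (False).

S1: In symbols: not R nor Q

not R = not False = True
not R nor Q = True nor True = False
Hence S1 is false.

S2: Parsed as (not P -> not S) or R

not P = not False = True
not S = not False = True
not P -> not S = True -> True = True
(not P -> not S) or R = True or False = True
So S2 is true.

S3: Parsed as Q nand not P

not P = not False = True
Q nand not P = True nand True = False
Hence S3 is false.

True statements: 1 (S2).

1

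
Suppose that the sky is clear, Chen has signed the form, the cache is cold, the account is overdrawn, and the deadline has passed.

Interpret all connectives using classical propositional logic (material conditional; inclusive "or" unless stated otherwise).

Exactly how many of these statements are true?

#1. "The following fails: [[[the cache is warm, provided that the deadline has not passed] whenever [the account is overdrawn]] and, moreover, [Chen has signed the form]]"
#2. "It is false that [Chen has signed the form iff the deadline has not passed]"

1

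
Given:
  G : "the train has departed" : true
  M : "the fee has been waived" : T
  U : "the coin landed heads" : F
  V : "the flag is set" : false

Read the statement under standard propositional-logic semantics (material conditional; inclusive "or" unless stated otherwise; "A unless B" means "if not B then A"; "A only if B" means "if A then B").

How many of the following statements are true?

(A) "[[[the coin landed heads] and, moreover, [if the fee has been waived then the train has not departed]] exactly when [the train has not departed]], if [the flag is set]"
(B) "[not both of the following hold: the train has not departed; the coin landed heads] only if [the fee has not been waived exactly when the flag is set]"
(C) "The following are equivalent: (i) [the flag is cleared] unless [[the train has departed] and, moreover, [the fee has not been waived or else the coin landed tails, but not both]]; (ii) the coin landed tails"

3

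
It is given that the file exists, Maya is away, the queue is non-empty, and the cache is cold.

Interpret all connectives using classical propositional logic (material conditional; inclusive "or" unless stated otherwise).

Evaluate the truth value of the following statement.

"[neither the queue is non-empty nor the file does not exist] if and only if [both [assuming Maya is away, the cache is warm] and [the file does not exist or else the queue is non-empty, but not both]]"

Let R = "the queue is empty" (False), P = "the file exists" (True), Q = "Maya is at home" (False), S = "the cache is warm" (False).
This is (not R nor not P) iff ((not Q -> S) and (not P xor not R)).

not R = not False = True
not P = not True = False
not R nor not P = True nor False = False
not Q = not False = True
not Q -> S = True -> False = False
not P = not True = False
not R = not False = True
not P xor not R = False xor True = True
(not Q -> S) and (not P xor not R) = False and True = False
(not R nor not P) iff ((not Q -> S) and (not P xor not R)) = False iff False = True

The statement is true.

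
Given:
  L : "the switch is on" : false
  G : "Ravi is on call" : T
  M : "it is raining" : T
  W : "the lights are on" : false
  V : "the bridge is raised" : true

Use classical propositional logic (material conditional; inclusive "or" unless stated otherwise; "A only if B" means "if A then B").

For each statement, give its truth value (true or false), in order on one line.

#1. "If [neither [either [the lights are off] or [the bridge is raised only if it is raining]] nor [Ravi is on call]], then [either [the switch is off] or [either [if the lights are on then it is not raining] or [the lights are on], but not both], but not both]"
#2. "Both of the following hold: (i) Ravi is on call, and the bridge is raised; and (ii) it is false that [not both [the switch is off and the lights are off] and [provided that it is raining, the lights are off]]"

#1 T, #2 T

#1: Parsed as ((not W or (V -> M)) nor G) -> (not L xor ((W -> not M) xor W))

not W = not False = True
V -> M = True -> True = True
not W or (V -> M) = True or True = True
(not W or (V -> M)) nor G = True nor True = False
not L = not False = True
not M = not True = False
W -> not M = False -> False = True
(W -> not M) xor W = True xor False = True
not L xor ((W -> not M) xor W) = True xor True = False
((not W or (V -> M)) nor G) -> (not L xor ((W -> not M) xor W)) = False -> False = True
So #1 is true.

#2: Formalization: (G and V) and not ((not L and not W) nand (M -> not W))

G and V = True and True = True
not L = not False = True
not W = not False = True
not L and not W = True and True = True
not W = not False = True
M -> not W = True -> True = True
(not L and not W) nand (M -> not W) = True nand True = False
not ((not L and not W) nand (M -> not W)) = not False = True
(G and V) and not ((not L and not W) nand (M -> not W)) = True and True = True
So #2 is true.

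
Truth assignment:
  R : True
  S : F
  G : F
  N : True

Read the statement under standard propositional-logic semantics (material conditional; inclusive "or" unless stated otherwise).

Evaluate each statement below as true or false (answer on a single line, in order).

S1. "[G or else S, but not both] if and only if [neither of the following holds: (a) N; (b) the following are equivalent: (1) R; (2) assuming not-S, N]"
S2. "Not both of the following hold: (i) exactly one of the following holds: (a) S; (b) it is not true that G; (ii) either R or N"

S1: Parsed as (G xor S) iff (N nor (R iff (not S -> N)))

G xor S = False xor False = False
not S = not False = True
not S -> N = True -> True = True
R iff (not S -> N) = True iff True = True
N nor (R iff (not S -> N)) = True nor True = False
(G xor S) iff (N nor (R iff (not S -> N))) = False iff False = True
So S1 is true.

S2: Formalization: (S xor not G) nand (R or N)

not G = not False = True
S xor not G = False xor True = True
R or N = True or True = True
(S xor not G) nand (R or N) = True nand True = False
Hence S2 is false.

S1 true; S2 false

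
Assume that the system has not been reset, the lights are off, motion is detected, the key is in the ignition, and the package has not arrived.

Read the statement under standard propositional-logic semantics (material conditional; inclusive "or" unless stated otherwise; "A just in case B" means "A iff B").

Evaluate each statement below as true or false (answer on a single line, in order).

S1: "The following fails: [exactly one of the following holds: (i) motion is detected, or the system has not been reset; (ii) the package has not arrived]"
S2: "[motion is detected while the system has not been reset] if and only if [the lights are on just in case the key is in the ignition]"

S1 T; S2 F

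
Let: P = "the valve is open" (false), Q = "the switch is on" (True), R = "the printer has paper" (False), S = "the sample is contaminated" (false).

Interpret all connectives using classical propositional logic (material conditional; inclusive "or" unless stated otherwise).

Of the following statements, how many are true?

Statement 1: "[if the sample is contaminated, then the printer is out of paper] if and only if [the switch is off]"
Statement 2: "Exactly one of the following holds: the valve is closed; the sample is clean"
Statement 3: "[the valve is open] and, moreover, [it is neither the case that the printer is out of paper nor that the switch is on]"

Statement 1: Parsed as (S -> not R) iff not Q

not R = not False = True
S -> not R = False -> True = True
not Q = not True = False
(S -> not R) iff not Q = True iff False = False
Thus Statement 1 is false.

Statement 2: In symbols: not P xor not S

not P = not False = True
not S = not False = True
not P xor not S = True xor True = False
Thus Statement 2 is false.

Statement 3: Formalization: P and (not R nor Q)

not R = not False = True
not R nor Q = True nor True = False
P and (not R nor Q) = False and False = False
Hence Statement 3 is false.

True statements: 0 (none).

0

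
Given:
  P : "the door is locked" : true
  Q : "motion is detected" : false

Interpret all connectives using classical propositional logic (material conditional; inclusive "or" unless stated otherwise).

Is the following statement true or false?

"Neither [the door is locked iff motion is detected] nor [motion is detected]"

true

Formalization: (P ↔ Q) ↓ Q

P ↔ Q = T ↔ F = F
(P ↔ Q) ↓ Q = F ↓ F = T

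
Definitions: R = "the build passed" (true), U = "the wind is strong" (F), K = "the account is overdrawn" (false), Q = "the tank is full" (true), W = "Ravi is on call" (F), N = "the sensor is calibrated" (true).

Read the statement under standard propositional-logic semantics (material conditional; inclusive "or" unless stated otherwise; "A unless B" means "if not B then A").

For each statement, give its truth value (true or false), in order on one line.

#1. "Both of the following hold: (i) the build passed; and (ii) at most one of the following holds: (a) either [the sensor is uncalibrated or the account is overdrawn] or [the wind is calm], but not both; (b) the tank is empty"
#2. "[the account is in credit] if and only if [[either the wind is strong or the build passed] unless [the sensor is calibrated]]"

#1 True, #2 True

#1: In symbols: R ∧ (((¬N ∨ K) ⊕ ¬U) ↑ ¬Q)

¬N = ¬T = F
¬N ∨ K = F ∨ F = F
¬U = ¬F = T
(¬N ∨ K) ⊕ ¬U = F ⊕ T = T
¬Q = ¬T = F
((¬N ∨ K) ⊕ ¬U) ↑ ¬Q = T ↑ F = T
R ∧ (((¬N ∨ K) ⊕ ¬U) ↑ ¬Q) = T ∧ T = T
Hence #1 is true.

#2: In symbols: ¬K ↔ ((U ∨ R) ∨ N)

¬K = ¬F = T
U ∨ R = F ∨ T = T
(U ∨ R) ∨ N = T ∨ T = T
¬K ↔ ((U ∨ R) ∨ N) = T ↔ T = T
Hence #2 is true.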